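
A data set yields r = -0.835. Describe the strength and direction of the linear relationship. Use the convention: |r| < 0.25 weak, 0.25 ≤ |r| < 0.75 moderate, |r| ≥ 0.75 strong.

strong negative

r = -0.835 < 0 so the relationship is negative.
|r| = 0.835, which falls in the strong range.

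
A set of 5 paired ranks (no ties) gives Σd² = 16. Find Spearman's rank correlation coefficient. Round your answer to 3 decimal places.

0.200

ρ = 1 − 6Σd² / [n(n²−1)] = 1 − 6×16 / (5×24)
  = 1 − 96/120 = 1 − 0.8000 ≈ 0.200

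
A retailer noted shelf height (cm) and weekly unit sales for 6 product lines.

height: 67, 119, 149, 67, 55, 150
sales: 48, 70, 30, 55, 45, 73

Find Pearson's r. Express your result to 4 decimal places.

n = 6, Σx = 607, Σy = 321, Σx² = 70865, Σy² = 18483, Σxy = 33126
nΣxy − ΣxΣy = 198756 − 194847 = 3909
nΣx² − (Σx)² = 425190 − 368449 = 56741; nΣy² − (Σy)² = 110898 − 103041 = 7857
r = 3909 / √(56741 × 7857) = 3909 / 21114.3088 ≈ 0.1851

0.1851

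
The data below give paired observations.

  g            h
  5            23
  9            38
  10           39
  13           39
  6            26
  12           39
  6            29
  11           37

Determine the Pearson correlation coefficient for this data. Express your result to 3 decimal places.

0.917

n = 8, Σg = 72, Σh = 270, Σg² = 712, Σh² = 9422, Σgh = 2559
nΣgh − ΣgΣh = 20472 − 19440 = 1032
nΣg² − (Σg)² = 5696 − 5184 = 512; nΣh² − (Σh)² = 75376 − 72900 = 2476
r = 1032 / √(512 × 2476) = 1032 / 1125.9272 ≈ 0.917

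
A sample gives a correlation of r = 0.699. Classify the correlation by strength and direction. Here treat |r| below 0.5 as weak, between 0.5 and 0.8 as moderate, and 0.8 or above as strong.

r = 0.699 > 0 so the relationship is positive.
|r| = 0.699, which falls in the moderate range.

moderate positive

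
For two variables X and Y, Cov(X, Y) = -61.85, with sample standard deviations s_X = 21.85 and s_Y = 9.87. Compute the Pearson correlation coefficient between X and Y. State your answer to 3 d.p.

r = Cov(X,Y) / (s_X · s_Y) = -61.85 / (21.85 × 9.87)
  = -61.85 / 215.6595 ≈ -0.287

-0.287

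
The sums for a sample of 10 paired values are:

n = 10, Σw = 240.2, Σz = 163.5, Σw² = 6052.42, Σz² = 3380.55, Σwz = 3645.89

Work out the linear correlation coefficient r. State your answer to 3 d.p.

-0.629

r = (nΣwz − ΣwΣz) / √[(nΣw² − (Σw)²)(nΣz² − (Σz)²)]
Numerator: 10×3645.89 − 240.2×163.5 = -2813.8
Denominator: √[(60524.2 − 57696.04)(33805.5 − 26732.25)] = √[2828.16 × 7073.25] = 4472.6148
r = -2813.8 / 4472.6148 ≈ -0.629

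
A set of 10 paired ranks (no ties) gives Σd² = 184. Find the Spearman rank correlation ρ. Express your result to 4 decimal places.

ρ = 1 − 6Σd² / [n(n²−1)] = 1 − 6×184 / (10×99)
  = 1 − 1104/990 = 1 − 1.11515 ≈ -0.1152

-0.1152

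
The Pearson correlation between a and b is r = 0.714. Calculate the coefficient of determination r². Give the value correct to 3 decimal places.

0.510

r² = (0.714)² = 0.510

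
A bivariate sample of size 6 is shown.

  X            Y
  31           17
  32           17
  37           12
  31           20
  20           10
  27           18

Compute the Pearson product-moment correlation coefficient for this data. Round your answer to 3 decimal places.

n = 6, ΣX = 178, ΣY = 94, ΣX² = 5444, ΣY² = 1546, ΣXY = 2821
nΣXY − ΣXΣY = 16926 − 16732 = 194
nΣX² − (ΣX)² = 32664 − 31684 = 980; nΣY² − (ΣY)² = 9276 − 8836 = 440
r = 194 / √(980 × 440) = 194 / 656.6582 ≈ 0.295

0.295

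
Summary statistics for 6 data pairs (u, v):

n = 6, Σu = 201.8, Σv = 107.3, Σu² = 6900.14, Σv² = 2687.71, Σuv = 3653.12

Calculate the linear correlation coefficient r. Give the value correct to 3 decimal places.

0.150

r = (nΣuv − ΣuΣv) / √[(nΣu² − (Σu)²)(nΣv² − (Σv)²)]
Numerator: 6×3653.12 − 201.8×107.3 = 265.58
Denominator: √[(41400.84 − 40723.24)(16126.26 − 11513.29)] = √[677.6 × 4612.97] = 1767.9786
r = 265.58 / 1767.9786 ≈ 0.150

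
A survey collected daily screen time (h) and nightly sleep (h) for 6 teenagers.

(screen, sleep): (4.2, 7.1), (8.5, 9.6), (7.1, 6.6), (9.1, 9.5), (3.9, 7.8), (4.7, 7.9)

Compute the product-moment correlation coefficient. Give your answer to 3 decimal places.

0.651

n = 6, Σx = 37.5, Σy = 48.5, Σx² = 260.41, Σy² = 399.63, Σxy = 312.28
nΣxy − ΣxΣy = 1873.68 − 1818.75 = 54.93
nΣx² − (Σx)² = 1562.46 − 1406.25 = 156.21; nΣy² − (Σy)² = 2397.78 − 2352.25 = 45.53
r = 54.93 / √(156.21 × 45.53) = 54.93 / 84.3341 ≈ 0.651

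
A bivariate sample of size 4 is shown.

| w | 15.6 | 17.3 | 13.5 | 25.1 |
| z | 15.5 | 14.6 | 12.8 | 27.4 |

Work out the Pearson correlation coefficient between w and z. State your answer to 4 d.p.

0.9743

n = 4, Σw = 71.5, Σz = 70.3, Σw² = 1354.91, Σz² = 1368.01, Σwz = 1354.92
nΣwz − ΣwΣz = 5419.68 − 5026.45 = 393.23
nΣw² − (Σw)² = 5419.64 − 5112.25 = 307.39; nΣz² − (Σz)² = 5472.04 − 4942.09 = 529.95
r = 393.23 / √(307.39 × 529.95) = 393.23 / 403.6104 ≈ 0.9743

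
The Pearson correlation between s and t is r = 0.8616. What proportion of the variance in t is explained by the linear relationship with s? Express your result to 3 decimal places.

r² = (0.8616)² = 0.742

0.742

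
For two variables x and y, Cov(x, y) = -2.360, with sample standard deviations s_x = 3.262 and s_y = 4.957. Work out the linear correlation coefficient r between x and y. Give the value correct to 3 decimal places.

r = Cov(x,y) / (s_x · s_y) = -2.360 / (3.262 × 4.957)
  = -2.360 / 16.1697 ≈ -0.146

-0.146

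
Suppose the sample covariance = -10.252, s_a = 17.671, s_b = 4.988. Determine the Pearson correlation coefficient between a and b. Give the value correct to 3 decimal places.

r = Cov(a,b) / (s_a · s_b) = -10.252 / (17.671 × 4.988)
  = -10.252 / 88.1429 ≈ -0.116

-0.116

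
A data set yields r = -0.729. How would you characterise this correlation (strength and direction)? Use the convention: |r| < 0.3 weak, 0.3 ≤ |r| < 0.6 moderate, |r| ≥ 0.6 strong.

r = -0.729 < 0 so the relationship is negative.
|r| = 0.729, which falls in the strong range.

strong negative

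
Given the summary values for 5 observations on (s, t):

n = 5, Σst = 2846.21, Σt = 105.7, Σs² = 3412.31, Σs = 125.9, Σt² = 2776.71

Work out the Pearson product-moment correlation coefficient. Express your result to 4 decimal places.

0.5097

r = (nΣst − ΣsΣt) / √[(nΣs² − (Σs)²)(nΣt² − (Σt)²)]
Numerator: 5×2846.21 − 125.9×105.7 = 923.42
Denominator: √[(17061.55 − 15850.81)(13883.55 − 11172.49)] = √[1210.74 × 2711.06] = 1811.7364
r = 923.42 / 1811.7364 ≈ 0.5097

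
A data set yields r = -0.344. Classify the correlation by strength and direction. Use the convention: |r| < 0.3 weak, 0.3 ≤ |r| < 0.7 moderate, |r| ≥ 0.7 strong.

r = -0.344 < 0 so the relationship is negative.
|r| = 0.344, which falls in the moderate range.

moderate negative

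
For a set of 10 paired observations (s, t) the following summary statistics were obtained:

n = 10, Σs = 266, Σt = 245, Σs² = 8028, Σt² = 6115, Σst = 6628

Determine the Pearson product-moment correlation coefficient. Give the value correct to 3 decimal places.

0.339

r = (nΣst − ΣsΣt) / √[(nΣs² − (Σs)²)(nΣt² − (Σt)²)]
Numerator: 10×6628 − 266×245 = 1110
Denominator: √[(80280 − 70756)(61150 − 60025)] = √[9524 × 1125] = 3273.3011
r = 1110 / 3273.3011 ≈ 0.339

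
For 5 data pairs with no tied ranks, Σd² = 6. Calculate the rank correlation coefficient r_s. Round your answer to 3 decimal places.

ρ = 1 − 6Σd² / [n(n²−1)] = 1 − 6×6 / (5×24)
  = 1 − 36/120 = 1 − 0.3000 ≈ 0.700

0.700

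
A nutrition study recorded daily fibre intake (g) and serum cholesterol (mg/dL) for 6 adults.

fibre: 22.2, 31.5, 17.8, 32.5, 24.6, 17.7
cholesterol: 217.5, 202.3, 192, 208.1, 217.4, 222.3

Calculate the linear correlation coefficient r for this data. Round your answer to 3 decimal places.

n = 6, Σx = 146.3, Σy = 1259.6, Σx² = 3776.63, Σy² = 265081.2, Σxy = 30664.55
nΣxy − ΣxΣy = 183987.3 − 184279.48 = -292.18
nΣx² − (Σx)² = 22659.78 − 21403.69 = 1256.09; nΣy² − (Σy)² = 1590487.2 − 1586592.16 = 3895.04
r = -292.18 / √(1256.09 × 3895.04) = -292.18 / 2211.9043 ≈ -0.132

-0.132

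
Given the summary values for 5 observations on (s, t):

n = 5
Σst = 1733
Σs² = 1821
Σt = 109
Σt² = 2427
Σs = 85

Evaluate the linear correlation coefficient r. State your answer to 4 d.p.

r = (nΣst − ΣsΣt) / √[(nΣs² − (Σs)²)(nΣt² − (Σt)²)]
Numerator: 5×1733 − 85×109 = -600
Denominator: √[(9105 − 7225)(12135 − 11881)] = √[1880 × 254] = 691.0282
r = -600 / 691.0282 ≈ -0.8683

-0.8683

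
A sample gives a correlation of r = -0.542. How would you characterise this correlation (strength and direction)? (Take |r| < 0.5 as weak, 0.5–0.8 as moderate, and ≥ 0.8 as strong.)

moderate negative

r = -0.542 < 0 so the relationship is negative.
|r| = 0.542, which falls in the moderate range.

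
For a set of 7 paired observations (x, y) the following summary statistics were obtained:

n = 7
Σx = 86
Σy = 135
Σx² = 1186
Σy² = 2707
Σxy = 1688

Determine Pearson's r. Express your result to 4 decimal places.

r = (nΣxy − ΣxΣy) / √[(nΣx² − (Σx)²)(nΣy² − (Σy)²)]
Numerator: 7×1688 − 86×135 = 206
Denominator: √[(8302 − 7396)(18949 − 18225)] = √[906 × 724] = 809.9037
r = 206 / 809.9037 ≈ 0.2544

0.2544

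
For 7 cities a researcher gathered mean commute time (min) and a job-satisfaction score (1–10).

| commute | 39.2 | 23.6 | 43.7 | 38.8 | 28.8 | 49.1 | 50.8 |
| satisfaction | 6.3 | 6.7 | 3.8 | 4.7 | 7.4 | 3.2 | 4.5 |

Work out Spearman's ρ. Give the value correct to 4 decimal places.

Rank commute: 4, 1, 5, 3, 2, 6, 7
Rank satisfaction: 5, 6, 2, 4, 7, 1, 3
d = rank(commute) − rank(satisfaction): -1, -5, 3, -1, -5, 5, 4; Σd² = 102
ρ = 1 − 6Σd² / [n(n²−1)] = 1 − 6×102 / (7×48) = 1 − 612/336 ≈ -0.8214

-0.8214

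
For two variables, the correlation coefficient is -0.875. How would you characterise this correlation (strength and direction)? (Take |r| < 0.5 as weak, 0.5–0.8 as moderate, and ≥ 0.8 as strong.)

strong negative

r = -0.875 < 0 so the relationship is negative.
|r| = 0.875, which falls in the strong range.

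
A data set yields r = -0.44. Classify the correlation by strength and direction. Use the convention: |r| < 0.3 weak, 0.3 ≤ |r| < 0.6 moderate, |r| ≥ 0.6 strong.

r = -0.44 < 0 so the relationship is negative.
|r| = 0.44, which falls in the moderate range.

moderate negative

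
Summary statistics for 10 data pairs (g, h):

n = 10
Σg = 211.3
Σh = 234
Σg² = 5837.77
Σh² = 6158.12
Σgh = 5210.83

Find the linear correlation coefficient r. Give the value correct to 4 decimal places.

r = (nΣgh − ΣgΣh) / √[(nΣg² − (Σg)²)(nΣh² − (Σh)²)]
Numerator: 10×5210.83 − 211.3×234 = 2664.1
Denominator: √[(58377.7 − 44647.69)(61581.2 − 54756)] = √[13730.01 × 6825.2] = 9680.3959
r = 2664.1 / 9680.3959 ≈ 0.2752

0.2752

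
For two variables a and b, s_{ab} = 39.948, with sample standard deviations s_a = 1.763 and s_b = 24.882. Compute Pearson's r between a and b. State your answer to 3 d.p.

0.911

r = Cov(a,b) / (s_a · s_b) = 39.948 / (1.763 × 24.882)
  = 39.948 / 43.8670 ≈ 0.911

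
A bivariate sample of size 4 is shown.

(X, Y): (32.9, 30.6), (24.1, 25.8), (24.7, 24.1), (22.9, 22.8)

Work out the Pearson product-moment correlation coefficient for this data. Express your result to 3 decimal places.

0.955

n = 4, ΣX = 104.6, ΣY = 103.3, ΣX² = 2797.72, ΣY² = 2702.65, ΣXY = 2745.91
nΣXY − ΣXΣY = 10983.64 − 10805.18 = 178.46
nΣX² − (ΣX)² = 11190.88 − 10941.16 = 249.72; nΣY² − (ΣY)² = 10810.6 − 10670.89 = 139.71
r = 178.46 / √(249.72 × 139.71) = 178.46 / 186.7843 ≈ 0.955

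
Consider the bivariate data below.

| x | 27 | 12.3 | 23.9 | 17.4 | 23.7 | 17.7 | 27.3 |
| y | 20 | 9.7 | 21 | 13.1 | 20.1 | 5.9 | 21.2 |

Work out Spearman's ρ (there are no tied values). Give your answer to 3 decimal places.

Rank x: 6, 1, 5, 2, 4, 3, 7
Rank y: 4, 2, 6, 3, 5, 1, 7
d = rank(x) − rank(y): 2, -1, -1, -1, -1, 2, 0; Σd² = 12
ρ = 1 − 6Σd² / [n(n²−1)] = 1 − 6×12 / (7×48) = 1 − 72/336 ≈ 0.786

0.786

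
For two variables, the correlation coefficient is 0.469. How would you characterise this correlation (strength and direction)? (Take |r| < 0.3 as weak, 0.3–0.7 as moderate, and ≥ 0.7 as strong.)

r = 0.469 > 0 so the relationship is positive.
|r| = 0.469, which falls in the moderate range.

moderate positive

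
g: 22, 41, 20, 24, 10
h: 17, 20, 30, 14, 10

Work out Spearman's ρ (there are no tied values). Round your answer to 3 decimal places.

0.300

Rank g: 3, 5, 2, 4, 1
Rank h: 3, 4, 5, 2, 1
d = rank(g) − rank(h): 0, 1, -3, 2, 0; Σd² = 14
ρ = 1 − 6Σd² / [n(n²−1)] = 1 − 6×14 / (5×24) = 1 − 84/120 ≈ 0.300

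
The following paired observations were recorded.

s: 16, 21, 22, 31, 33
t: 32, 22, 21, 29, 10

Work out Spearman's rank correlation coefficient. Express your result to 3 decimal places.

Rank s: 1, 2, 3, 4, 5
Rank t: 5, 3, 2, 4, 1
d = rank(s) − rank(t): -4, -1, 1, 0, 4; Σd² = 34
ρ = 1 − 6Σd² / [n(n²−1)] = 1 − 6×34 / (5×24) = 1 − 204/120 ≈ -0.700

-0.700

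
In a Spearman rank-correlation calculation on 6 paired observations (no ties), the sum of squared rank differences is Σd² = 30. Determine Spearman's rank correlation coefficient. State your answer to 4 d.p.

ρ = 1 − 6Σd² / [n(n²−1)] = 1 − 6×30 / (6×35)
  = 1 − 180/210 = 1 − 0.85714 ≈ 0.1429

0.1429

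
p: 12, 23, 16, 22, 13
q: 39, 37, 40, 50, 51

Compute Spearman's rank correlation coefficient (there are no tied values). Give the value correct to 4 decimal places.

Rank p: 1, 5, 3, 4, 2
Rank q: 2, 1, 3, 4, 5
d = rank(p) − rank(q): -1, 4, 0, 0, -3; Σd² = 26
ρ = 1 − 6Σd² / [n(n²−1)] = 1 − 6×26 / (5×24) = 1 − 156/120 ≈ -0.3000

-0.3000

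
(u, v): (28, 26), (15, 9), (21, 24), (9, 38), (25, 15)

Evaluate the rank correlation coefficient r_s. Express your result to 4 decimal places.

-0.1000

Rank u: 5, 2, 3, 1, 4
Rank v: 4, 1, 3, 5, 2
d = rank(u) − rank(v): 1, 1, 0, -4, 2; Σd² = 22
ρ = 1 − 6Σd² / [n(n²−1)] = 1 − 6×22 / (5×24) = 1 − 132/120 ≈ -0.1000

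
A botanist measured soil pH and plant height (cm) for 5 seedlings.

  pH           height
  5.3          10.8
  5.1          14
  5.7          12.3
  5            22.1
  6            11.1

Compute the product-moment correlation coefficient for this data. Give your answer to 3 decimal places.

n = 5, Σx = 27.1, Σy = 70.3, Σx² = 147.59, Σy² = 1075.55, Σxy = 375.85
nΣxy − ΣxΣy = 1879.25 − 1905.13 = -25.88
nΣx² − (Σx)² = 737.95 − 734.41 = 3.54; nΣy² − (Σy)² = 5377.75 − 4942.09 = 435.66
r = -25.88 / √(3.54 × 435.66) = -25.88 / 39.2713 ≈ -0.659

-0.659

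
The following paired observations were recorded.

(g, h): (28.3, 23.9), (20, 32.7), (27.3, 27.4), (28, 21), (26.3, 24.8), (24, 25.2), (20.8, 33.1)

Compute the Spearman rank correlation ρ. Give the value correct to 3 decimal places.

-0.821

Rank g: 7, 1, 5, 6, 4, 3, 2
Rank h: 2, 6, 5, 1, 3, 4, 7
d = rank(g) − rank(h): 5, -5, 0, 5, 1, -1, -5; Σd² = 102
ρ = 1 − 6Σd² / [n(n²−1)] = 1 − 6×102 / (7×48) = 1 − 612/336 ≈ -0.821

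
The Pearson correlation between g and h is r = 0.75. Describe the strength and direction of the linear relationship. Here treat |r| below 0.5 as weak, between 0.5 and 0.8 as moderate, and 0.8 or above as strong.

r = 0.75 > 0 so the relationship is positive.
|r| = 0.75, which falls in the moderate range.

moderate positive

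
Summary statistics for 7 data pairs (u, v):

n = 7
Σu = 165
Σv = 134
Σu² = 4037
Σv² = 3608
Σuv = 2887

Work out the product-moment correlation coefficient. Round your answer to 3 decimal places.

r = (nΣuv − ΣuΣv) / √[(nΣu² − (Σu)²)(nΣv² − (Σv)²)]
Numerator: 7×2887 − 165×134 = -1901
Denominator: √[(28259 − 27225)(25256 − 17956)] = √[1034 × 7300] = 2747.3988
r = -1901 / 2747.3988 ≈ -0.692

-0.692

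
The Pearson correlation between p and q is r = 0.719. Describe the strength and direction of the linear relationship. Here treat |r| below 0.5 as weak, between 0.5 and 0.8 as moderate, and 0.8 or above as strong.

moderate positive

r = 0.719 > 0 so the relationship is positive.
|r| = 0.719, which falls in the moderate range.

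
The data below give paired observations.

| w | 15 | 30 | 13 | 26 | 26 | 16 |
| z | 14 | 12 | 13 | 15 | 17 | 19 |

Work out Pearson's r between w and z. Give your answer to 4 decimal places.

n = 6, Σw = 126, Σz = 90, Σw² = 2902, Σz² = 1384, Σwz = 1875
nΣwz − ΣwΣz = 11250 − 11340 = -90
nΣw² − (Σw)² = 17412 − 15876 = 1536; nΣz² − (Σz)² = 8304 − 8100 = 204
r = -90 / √(1536 × 204) = -90 / 559.7714 ≈ -0.1608

-0.1608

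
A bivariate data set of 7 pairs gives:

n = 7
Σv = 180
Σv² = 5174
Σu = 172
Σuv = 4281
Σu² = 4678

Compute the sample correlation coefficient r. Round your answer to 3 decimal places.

r = (nΣuv − ΣuΣv) / √[(nΣu² − (Σu)²)(nΣv² − (Σv)²)]
Numerator: 7×4281 − 172×180 = -993
Denominator: √[(32746 − 29584)(36218 − 32400)] = √[3162 × 3818] = 3474.5526
r = -993 / 3474.5526 ≈ -0.286

-0.286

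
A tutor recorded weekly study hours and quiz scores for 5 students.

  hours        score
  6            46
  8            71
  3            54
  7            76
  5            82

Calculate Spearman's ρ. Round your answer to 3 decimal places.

0.100

Rank hours: 3, 5, 1, 4, 2
Rank score: 1, 3, 2, 4, 5
d = rank(hours) − rank(score): 2, 2, -1, 0, -3; Σd² = 18
ρ = 1 − 6Σd² / [n(n²−1)] = 1 − 6×18 / (5×24) = 1 − 108/120 ≈ 0.100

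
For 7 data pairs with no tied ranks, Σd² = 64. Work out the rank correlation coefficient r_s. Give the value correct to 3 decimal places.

ρ = 1 − 6Σd² / [n(n²−1)] = 1 − 6×64 / (7×48)
  = 1 − 384/336 = 1 − 1.1429 ≈ -0.143

-0.143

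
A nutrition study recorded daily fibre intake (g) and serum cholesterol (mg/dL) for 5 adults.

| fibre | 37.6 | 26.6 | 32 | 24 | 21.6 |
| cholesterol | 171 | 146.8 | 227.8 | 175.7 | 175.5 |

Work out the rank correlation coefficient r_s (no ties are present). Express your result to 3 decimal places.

Rank fibre: 5, 3, 4, 2, 1
Rank cholesterol: 2, 1, 5, 4, 3
d = rank(fibre) − rank(cholesterol): 3, 2, -1, -2, -2; Σd² = 22
ρ = 1 − 6Σd² / [n(n²−1)] = 1 − 6×22 / (5×24) = 1 − 132/120 ≈ -0.100

-0.100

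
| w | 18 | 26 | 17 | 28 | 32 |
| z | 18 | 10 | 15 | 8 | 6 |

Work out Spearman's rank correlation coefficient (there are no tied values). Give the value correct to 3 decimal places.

-0.900

Rank w: 2, 3, 1, 4, 5
Rank z: 5, 3, 4, 2, 1
d = rank(w) − rank(z): -3, 0, -3, 2, 4; Σd² = 38
ρ = 1 − 6Σd² / [n(n²−1)] = 1 − 6×38 / (5×24) = 1 − 228/120 ≈ -0.900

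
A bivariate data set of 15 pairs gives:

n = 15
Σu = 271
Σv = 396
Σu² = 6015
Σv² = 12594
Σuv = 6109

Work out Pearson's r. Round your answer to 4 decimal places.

-0.6756

r = (nΣuv − ΣuΣv) / √[(nΣu² − (Σu)²)(nΣv² − (Σv)²)]
Numerator: 15×6109 − 271×396 = -15681
Denominator: √[(90225 − 73441)(188910 − 156816)] = √[16784 × 32094] = 23209.1727
r = -15681 / 23209.1727 ≈ -0.6756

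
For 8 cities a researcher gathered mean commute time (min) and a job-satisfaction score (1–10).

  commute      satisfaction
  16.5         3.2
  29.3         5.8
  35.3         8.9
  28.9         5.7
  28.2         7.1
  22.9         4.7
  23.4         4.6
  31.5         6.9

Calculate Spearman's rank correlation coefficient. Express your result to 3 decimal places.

Rank commute: 1, 6, 8, 5, 4, 2, 3, 7
Rank satisfaction: 1, 5, 8, 4, 7, 3, 2, 6
d = rank(commute) − rank(satisfaction): 0, 1, 0, 1, -3, -1, 1, 1; Σd² = 14
ρ = 1 − 6Σd² / [n(n²−1)] = 1 − 6×14 / (8×63) = 1 − 84/504 ≈ 0.833

0.833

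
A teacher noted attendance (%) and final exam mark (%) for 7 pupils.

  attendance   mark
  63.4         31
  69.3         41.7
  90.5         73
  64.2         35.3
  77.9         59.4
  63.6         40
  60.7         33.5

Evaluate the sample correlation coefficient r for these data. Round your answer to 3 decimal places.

n = 7, Σx = 489.6, Σy = 313.9, Σx² = 34931.8, Σy² = 15525.59, Σxy = 22932.68
nΣxy − ΣxΣy = 160528.76 − 153685.44 = 6843.32
nΣx² − (Σx)² = 244522.6 − 239708.16 = 4814.44; nΣy² − (Σy)² = 108679.13 − 98533.21 = 10145.92
r = 6843.32 / √(4814.44 × 10145.92) = 6843.32 / 6989.0574 ≈ 0.979

0.979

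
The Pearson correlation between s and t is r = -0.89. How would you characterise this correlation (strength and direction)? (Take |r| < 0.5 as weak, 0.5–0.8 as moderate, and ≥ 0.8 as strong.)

strong negative

r = -0.89 < 0 so the relationship is negative.
|r| = 0.89, which falls in the strong range.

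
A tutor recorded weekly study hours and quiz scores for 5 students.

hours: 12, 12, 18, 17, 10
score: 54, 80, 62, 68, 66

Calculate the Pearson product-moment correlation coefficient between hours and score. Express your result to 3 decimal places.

-0.106

n = 5, Σx = 69, Σy = 330, Σx² = 1001, Σy² = 22140, Σxy = 4540
nΣxy − ΣxΣy = 22700 − 22770 = -70
nΣx² − (Σx)² = 5005 − 4761 = 244; nΣy² − (Σy)² = 110700 − 108900 = 1800
r = -70 / √(244 × 1800) = -70 / 662.7217 ≈ -0.106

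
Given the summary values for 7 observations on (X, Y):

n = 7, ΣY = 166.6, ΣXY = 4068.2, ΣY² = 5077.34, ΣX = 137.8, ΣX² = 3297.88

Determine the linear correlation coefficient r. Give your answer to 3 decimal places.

0.977

r = (nΣXY − ΣXΣY) / √[(nΣX² − (ΣX)²)(nΣY² − (ΣY)²)]
Numerator: 7×4068.2 − 137.8×166.6 = 5519.92
Denominator: √[(23085.16 − 18988.84)(35541.38 − 27755.56)] = √[4096.32 × 7785.82] = 5647.4074
r = 5519.92 / 5647.4074 ≈ 0.977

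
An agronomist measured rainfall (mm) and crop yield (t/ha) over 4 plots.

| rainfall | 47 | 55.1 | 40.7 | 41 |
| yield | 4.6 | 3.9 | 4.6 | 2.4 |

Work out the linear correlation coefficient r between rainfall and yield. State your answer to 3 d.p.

0.213

n = 4, Σx = 183.8, Σy = 15.5, Σx² = 8582.5, Σy² = 63.29, Σxy = 716.71
nΣxy − ΣxΣy = 2866.84 − 2848.9 = 17.94
nΣx² − (Σx)² = 34330 − 33782.44 = 547.56; nΣy² − (Σy)² = 253.16 − 240.25 = 12.91
r = 17.94 / √(547.56 × 12.91) = 17.94 / 84.0773 ≈ 0.213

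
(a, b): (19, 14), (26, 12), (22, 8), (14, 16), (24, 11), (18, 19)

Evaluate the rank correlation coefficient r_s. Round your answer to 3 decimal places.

Rank a: 3, 6, 4, 1, 5, 2
Rank b: 4, 3, 1, 5, 2, 6
d = rank(a) − rank(b): -1, 3, 3, -4, 3, -4; Σd² = 60
ρ = 1 − 6Σd² / [n(n²−1)] = 1 − 6×60 / (6×35) = 1 − 360/210 ≈ -0.714

-0.714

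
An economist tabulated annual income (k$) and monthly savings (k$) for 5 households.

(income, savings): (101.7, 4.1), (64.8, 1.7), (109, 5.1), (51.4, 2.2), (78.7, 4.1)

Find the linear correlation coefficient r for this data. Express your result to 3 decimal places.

n = 5, Σx = 405.6, Σy = 17.2, Σx² = 35258.58, Σy² = 67.36, Σxy = 1518.78
nΣxy − ΣxΣy = 7593.9 − 6976.32 = 617.58
nΣx² − (Σx)² = 176292.9 − 164511.36 = 11781.54; nΣy² − (Σy)² = 336.8 − 295.84 = 40.96
r = 617.58 / √(11781.54 × 40.96) = 617.58 / 694.6739 ≈ 0.889

0.889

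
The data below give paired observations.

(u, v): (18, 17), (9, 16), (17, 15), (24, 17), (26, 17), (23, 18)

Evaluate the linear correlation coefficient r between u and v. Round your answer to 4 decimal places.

0.5914

n = 6, Σu = 117, Σv = 100, Σu² = 2475, Σv² = 1672, Σuv = 1969
nΣuv − ΣuΣv = 11814 − 11700 = 114
nΣu² − (Σu)² = 14850 − 13689 = 1161; nΣv² − (Σv)² = 10032 − 10000 = 32
r = 114 / √(1161 × 32) = 114 / 192.7485 ≈ 0.5914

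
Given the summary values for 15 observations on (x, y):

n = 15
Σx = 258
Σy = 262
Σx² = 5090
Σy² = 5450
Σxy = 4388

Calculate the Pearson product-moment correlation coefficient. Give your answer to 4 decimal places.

-0.1568

r = (nΣxy − ΣxΣy) / √[(nΣx² − (Σx)²)(nΣy² − (Σy)²)]
Numerator: 15×4388 − 258×262 = -1776
Denominator: √[(76350 − 66564)(81750 − 68644)] = √[9786 × 13106] = 11324.9864
r = -1776 / 11324.9864 ≈ -0.1568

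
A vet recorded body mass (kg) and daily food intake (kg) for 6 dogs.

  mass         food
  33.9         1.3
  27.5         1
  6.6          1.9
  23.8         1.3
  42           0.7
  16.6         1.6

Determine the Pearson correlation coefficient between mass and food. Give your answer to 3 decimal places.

-0.922

n = 6, Σx = 150.4, Σy = 7.8, Σx² = 4555.02, Σy² = 11.04, Σxy = 171.01
nΣxy − ΣxΣy = 1026.06 − 1173.12 = -147.06
nΣx² − (Σx)² = 27330.12 − 22620.16 = 4709.96; nΣy² − (Σy)² = 66.24 − 60.84 = 5.4
r = -147.06 / √(4709.96 × 5.4) = -147.06 / 159.4797 ≈ -0.922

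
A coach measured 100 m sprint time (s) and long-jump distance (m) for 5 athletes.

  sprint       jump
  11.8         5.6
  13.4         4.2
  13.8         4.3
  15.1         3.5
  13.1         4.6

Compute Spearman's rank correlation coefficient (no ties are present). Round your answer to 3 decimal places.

Rank sprint: 1, 3, 4, 5, 2
Rank jump: 5, 2, 3, 1, 4
d = rank(sprint) − rank(jump): -4, 1, 1, 4, -2; Σd² = 38
ρ = 1 − 6Σd² / [n(n²−1)] = 1 − 6×38 / (5×24) = 1 − 228/120 ≈ -0.900

-0.900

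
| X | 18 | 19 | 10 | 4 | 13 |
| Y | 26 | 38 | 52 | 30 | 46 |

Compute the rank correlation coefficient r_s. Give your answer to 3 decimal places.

Rank X: 4, 5, 2, 1, 3
Rank Y: 1, 3, 5, 2, 4
d = rank(X) − rank(Y): 3, 2, -3, -1, -1; Σd² = 24
ρ = 1 − 6Σd² / [n(n²−1)] = 1 − 6×24 / (5×24) = 1 − 144/120 ≈ -0.200

-0.200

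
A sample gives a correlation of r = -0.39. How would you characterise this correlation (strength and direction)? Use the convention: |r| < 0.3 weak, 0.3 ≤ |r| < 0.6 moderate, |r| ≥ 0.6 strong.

moderate negative

r = -0.39 < 0 so the relationship is negative.
|r| = 0.39, which falls in the moderate range.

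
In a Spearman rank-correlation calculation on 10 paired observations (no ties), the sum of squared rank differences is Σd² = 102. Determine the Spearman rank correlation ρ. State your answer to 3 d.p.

0.382

ρ = 1 − 6Σd² / [n(n²−1)] = 1 − 6×102 / (10×99)
  = 1 − 612/990 = 1 − 0.6182 ≈ 0.382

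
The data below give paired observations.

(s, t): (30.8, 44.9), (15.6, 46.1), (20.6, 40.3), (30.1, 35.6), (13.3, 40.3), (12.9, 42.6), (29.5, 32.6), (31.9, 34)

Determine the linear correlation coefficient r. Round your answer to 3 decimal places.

-0.576

n = 8, Σs = 184.7, Σt = 316.4, Σs² = 4753.53, Σt² = 12690.28, Σst = 7135.65
nΣst − ΣsΣt = 57085.2 − 58439.08 = -1353.88
nΣs² − (Σs)² = 38028.24 − 34114.09 = 3914.15; nΣt² − (Σt)² = 101522.24 − 100108.96 = 1413.28
r = -1353.88 / √(3914.15 × 1413.28) = -1353.88 / 2351.9757 ≈ -0.576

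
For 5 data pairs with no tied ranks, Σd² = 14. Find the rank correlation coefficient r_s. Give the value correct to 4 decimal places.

0.3000

ρ = 1 − 6Σd² / [n(n²−1)] = 1 − 6×14 / (5×24)
  = 1 − 84/120 = 1 − 0.70000 ≈ 0.3000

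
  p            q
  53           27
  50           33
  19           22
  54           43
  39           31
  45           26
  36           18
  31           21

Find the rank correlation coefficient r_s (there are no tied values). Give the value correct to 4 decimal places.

0.7857

Rank p: 7, 6, 1, 8, 4, 5, 3, 2
Rank q: 5, 7, 3, 8, 6, 4, 1, 2
d = rank(p) − rank(q): 2, -1, -2, 0, -2, 1, 2, 0; Σd² = 18
ρ = 1 − 6Σd² / [n(n²−1)] = 1 − 6×18 / (8×63) = 1 − 108/504 ≈ 0.7857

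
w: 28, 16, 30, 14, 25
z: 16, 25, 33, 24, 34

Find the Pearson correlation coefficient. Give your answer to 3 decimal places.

n = 5, Σw = 113, Σz = 132, Σw² = 2761, Σz² = 3702, Σwz = 3024
nΣwz − ΣwΣz = 15120 − 14916 = 204
nΣw² − (Σw)² = 13805 − 12769 = 1036; nΣz² − (Σz)² = 18510 − 17424 = 1086
r = 204 / √(1036 × 1086) = 204 / 1060.7054 ≈ 0.192

0.192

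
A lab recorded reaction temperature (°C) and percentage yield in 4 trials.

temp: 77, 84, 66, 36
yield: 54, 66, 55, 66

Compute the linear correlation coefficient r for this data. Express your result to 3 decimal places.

-0.326

n = 4, Σx = 263, Σy = 241, Σx² = 18637, Σy² = 14653, Σxy = 15708
nΣxy − ΣxΣy = 62832 − 63383 = -551
nΣx² − (Σx)² = 74548 − 69169 = 5379; nΣy² − (Σy)² = 58612 − 58081 = 531
r = -551 / √(5379 × 531) = -551 / 1690.0441 ≈ -0.326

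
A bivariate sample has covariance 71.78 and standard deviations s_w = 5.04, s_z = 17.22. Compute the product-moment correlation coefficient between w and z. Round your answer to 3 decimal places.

0.827

r = Cov(w,z) / (s_w · s_z) = 71.78 / (5.04 × 17.22)
  = 71.78 / 86.7888 ≈ 0.827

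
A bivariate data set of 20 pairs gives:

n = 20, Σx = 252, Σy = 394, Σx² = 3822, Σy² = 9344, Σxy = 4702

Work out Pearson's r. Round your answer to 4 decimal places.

-0.2594

r = (nΣxy − ΣxΣy) / √[(nΣx² − (Σx)²)(nΣy² − (Σy)²)]
Numerator: 20×4702 − 252×394 = -5248
Denominator: √[(76440 − 63504)(186880 − 155236)] = √[12936 × 31644] = 20232.3203
r = -5248 / 20232.3203 ≈ -0.2594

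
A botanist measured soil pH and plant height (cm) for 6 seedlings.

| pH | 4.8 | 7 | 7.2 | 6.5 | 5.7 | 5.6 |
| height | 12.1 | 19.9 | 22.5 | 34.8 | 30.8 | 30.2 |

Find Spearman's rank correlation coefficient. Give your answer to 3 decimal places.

0.143

Rank pH: 1, 5, 6, 4, 3, 2
Rank height: 1, 2, 3, 6, 5, 4
d = rank(pH) − rank(height): 0, 3, 3, -2, -2, -2; Σd² = 30
ρ = 1 − 6Σd² / [n(n²−1)] = 1 − 6×30 / (6×35) = 1 − 180/210 ≈ 0.143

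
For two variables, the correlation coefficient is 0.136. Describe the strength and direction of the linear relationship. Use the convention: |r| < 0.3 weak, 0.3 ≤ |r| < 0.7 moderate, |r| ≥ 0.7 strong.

r = 0.136 > 0 so the relationship is positive.
|r| = 0.136, which falls in the weak range.

weak positive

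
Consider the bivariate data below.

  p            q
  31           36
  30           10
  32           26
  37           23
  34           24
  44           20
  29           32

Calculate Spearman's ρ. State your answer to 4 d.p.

-0.3929

Rank p: 3, 2, 4, 6, 5, 7, 1
Rank q: 7, 1, 5, 3, 4, 2, 6
d = rank(p) − rank(q): -4, 1, -1, 3, 1, 5, -5; Σd² = 78
ρ = 1 − 6Σd² / [n(n²−1)] = 1 − 6×78 / (7×48) = 1 − 468/336 ≈ -0.3929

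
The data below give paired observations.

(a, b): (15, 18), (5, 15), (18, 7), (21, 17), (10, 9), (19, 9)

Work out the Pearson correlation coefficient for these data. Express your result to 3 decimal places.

n = 6, Σa = 88, Σb = 75, Σa² = 1476, Σb² = 1049, Σab = 1089
nΣab − ΣaΣb = 6534 − 6600 = -66
nΣa² − (Σa)² = 8856 − 7744 = 1112; nΣb² − (Σb)² = 6294 − 5625 = 669
r = -66 / √(1112 × 669) = -66 / 862.5126 ≈ -0.077

-0.077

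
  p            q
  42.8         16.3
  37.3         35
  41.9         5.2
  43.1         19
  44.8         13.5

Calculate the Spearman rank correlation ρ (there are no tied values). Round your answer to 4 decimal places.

Rank p: 3, 1, 2, 4, 5
Rank q: 3, 5, 1, 4, 2
d = rank(p) − rank(q): 0, -4, 1, 0, 3; Σd² = 26
ρ = 1 − 6Σd² / [n(n²−1)] = 1 − 6×26 / (5×24) = 1 − 156/120 ≈ -0.3000

-0.3000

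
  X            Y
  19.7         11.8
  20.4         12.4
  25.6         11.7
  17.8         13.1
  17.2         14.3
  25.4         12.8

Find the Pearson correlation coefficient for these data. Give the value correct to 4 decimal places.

n = 6, ΣX = 126.1, ΣY = 76.1, ΣX² = 2717.45, ΣY² = 969.83, ΣXY = 1589.2
nΣXY − ΣXΣY = 9535.2 − 9596.21 = -61.01
nΣX² − (ΣX)² = 16304.7 − 15901.21 = 403.49; nΣY² − (ΣY)² = 5818.98 − 5791.21 = 27.77
r = -61.01 / √(403.49 × 27.77) = -61.01 / 105.8533 ≈ -0.5764

-0.5764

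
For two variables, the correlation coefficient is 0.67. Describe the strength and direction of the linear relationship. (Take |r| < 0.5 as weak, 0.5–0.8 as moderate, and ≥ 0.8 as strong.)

r = 0.67 > 0 so the relationship is positive.
|r| = 0.67, which falls in the moderate range.

moderate positive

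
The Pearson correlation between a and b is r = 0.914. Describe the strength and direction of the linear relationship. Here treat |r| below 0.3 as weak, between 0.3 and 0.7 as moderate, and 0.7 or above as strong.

r = 0.914 > 0 so the relationship is positive.
|r| = 0.914, which falls in the strong range.

strong positive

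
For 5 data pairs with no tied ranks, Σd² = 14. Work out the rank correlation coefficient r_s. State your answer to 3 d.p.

0.300

ρ = 1 − 6Σd² / [n(n²−1)] = 1 − 6×14 / (5×24)
  = 1 − 84/120 = 1 − 0.7000 ≈ 0.300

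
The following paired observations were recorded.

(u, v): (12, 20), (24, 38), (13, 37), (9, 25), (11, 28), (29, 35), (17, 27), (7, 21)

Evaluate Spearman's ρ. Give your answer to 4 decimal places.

0.6667

Rank u: 4, 7, 5, 2, 3, 8, 6, 1
Rank v: 1, 8, 7, 3, 5, 6, 4, 2
d = rank(u) − rank(v): 3, -1, -2, -1, -2, 2, 2, -1; Σd² = 28
ρ = 1 − 6Σd² / [n(n²−1)] = 1 − 6×28 / (8×63) = 1 − 168/504 ≈ 0.6667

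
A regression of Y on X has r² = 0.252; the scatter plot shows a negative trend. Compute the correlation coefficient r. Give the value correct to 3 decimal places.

-0.502

|r| = √0.252 = 0.502
The association is negative, so r = −0.502.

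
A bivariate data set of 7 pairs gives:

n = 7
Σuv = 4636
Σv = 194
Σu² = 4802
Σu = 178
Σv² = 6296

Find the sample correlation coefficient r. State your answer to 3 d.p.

r = (nΣuv − ΣuΣv) / √[(nΣu² − (Σu)²)(nΣv² − (Σv)²)]
Numerator: 7×4636 − 178×194 = -2080
Denominator: √[(33614 − 31684)(44072 − 37636)] = √[1930 × 6436] = 3524.4120
r = -2080 / 3524.4120 ≈ -0.590

-0.590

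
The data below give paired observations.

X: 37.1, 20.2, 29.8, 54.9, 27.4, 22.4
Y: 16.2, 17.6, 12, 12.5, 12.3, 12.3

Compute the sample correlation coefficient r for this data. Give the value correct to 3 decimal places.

n = 6, ΣX = 191.8, ΣY = 82.9, ΣX² = 6939.02, ΣY² = 1175.03, ΣXY = 2612.93
nΣXY − ΣXΣY = 15677.58 − 15900.22 = -222.64
nΣX² − (ΣX)² = 41634.12 − 36787.24 = 4846.88; nΣY² − (ΣY)² = 7050.18 − 6872.41 = 177.77
r = -222.64 / √(4846.88 × 177.77) = -222.64 / 928.2402 ≈ -0.240

-0.240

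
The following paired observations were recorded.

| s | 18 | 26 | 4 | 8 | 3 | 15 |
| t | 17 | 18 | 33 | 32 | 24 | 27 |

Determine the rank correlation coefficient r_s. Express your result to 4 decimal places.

Rank s: 5, 6, 2, 3, 1, 4
Rank t: 1, 2, 6, 5, 3, 4
d = rank(s) − rank(t): 4, 4, -4, -2, -2, 0; Σd² = 56
ρ = 1 − 6Σd² / [n(n²−1)] = 1 − 6×56 / (6×35) = 1 − 336/210 ≈ -0.6000

-0.6000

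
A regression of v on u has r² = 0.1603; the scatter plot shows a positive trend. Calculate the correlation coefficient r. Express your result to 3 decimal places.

0.400

|r| = √0.1603 = 0.400
The association is positive, so r = 0.400.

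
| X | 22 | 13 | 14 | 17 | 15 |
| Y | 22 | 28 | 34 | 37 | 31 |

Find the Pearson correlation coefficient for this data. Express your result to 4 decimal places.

-0.5398

n = 5, ΣX = 81, ΣY = 152, ΣX² = 1363, ΣY² = 4754, ΣXY = 2418
nΣXY − ΣXΣY = 12090 − 12312 = -222
nΣX² − (ΣX)² = 6815 − 6561 = 254; nΣY² − (ΣY)² = 23770 − 23104 = 666
r = -222 / √(254 × 666) = -222 / 411.2955 ≈ -0.5398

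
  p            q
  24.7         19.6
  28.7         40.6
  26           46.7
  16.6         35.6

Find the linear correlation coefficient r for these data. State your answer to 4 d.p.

0.1903

n = 4, Σp = 96, Σq = 142.5, Σp² = 2385.34, Σq² = 5480.77, Σpq = 3454.5
nΣpq − ΣpΣq = 13818 − 13680 = 138
nΣp² − (Σp)² = 9541.36 − 9216 = 325.36; nΣq² − (Σq)² = 21923.08 − 20306.25 = 1616.83
r = 138 / √(325.36 × 1616.83) = 138 / 725.2943 ≈ 0.1903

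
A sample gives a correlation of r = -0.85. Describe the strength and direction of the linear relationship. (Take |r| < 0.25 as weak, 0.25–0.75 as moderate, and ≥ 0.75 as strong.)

strong negative

r = -0.85 < 0 so the relationship is negative.
|r| = 0.85, which falls in the strong range.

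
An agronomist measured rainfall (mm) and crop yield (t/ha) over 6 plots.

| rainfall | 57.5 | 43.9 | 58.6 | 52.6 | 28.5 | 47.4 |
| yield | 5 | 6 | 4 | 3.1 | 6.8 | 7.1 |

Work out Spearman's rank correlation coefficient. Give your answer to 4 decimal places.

Rank rainfall: 5, 2, 6, 4, 1, 3
Rank yield: 3, 4, 2, 1, 5, 6
d = rank(rainfall) − rank(yield): 2, -2, 4, 3, -4, -3; Σd² = 58
ρ = 1 − 6Σd² / [n(n²−1)] = 1 − 6×58 / (6×35) = 1 − 348/210 ≈ -0.6571

-0.6571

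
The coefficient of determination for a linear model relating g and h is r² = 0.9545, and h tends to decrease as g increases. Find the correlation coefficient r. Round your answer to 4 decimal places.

|r| = √0.9545 = 0.9770
The association is negative, so r = −0.9770.

-0.9770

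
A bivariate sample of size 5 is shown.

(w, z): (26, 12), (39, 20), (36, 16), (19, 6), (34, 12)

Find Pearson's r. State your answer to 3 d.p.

0.923

n = 5, Σw = 154, Σz = 66, Σw² = 5010, Σz² = 980, Σwz = 2190
nΣwz − ΣwΣz = 10950 − 10164 = 786
nΣw² − (Σw)² = 25050 − 23716 = 1334; nΣz² − (Σz)² = 4900 − 4356 = 544
r = 786 / √(1334 × 544) = 786 / 851.8779 ≈ 0.923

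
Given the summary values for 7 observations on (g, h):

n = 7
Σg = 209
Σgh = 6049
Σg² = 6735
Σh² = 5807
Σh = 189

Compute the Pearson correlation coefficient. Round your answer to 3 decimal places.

r = (nΣgh − ΣgΣh) / √[(nΣg² − (Σg)²)(nΣh² − (Σh)²)]
Numerator: 7×6049 − 209×189 = 2842
Denominator: √[(47145 − 43681)(40649 − 35721)] = √[3464 × 4928] = 4131.6573
r = 2842 / 4131.6573 ≈ 0.688

0.688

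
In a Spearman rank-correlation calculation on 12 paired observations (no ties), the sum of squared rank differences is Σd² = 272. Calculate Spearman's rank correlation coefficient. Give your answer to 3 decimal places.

ρ = 1 − 6Σd² / [n(n²−1)] = 1 − 6×272 / (12×143)
  = 1 − 1632/1716 = 1 − 0.9510 ≈ 0.049

0.049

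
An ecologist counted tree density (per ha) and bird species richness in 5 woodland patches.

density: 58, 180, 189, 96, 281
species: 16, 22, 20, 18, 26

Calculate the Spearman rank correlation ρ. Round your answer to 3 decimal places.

Rank density: 1, 3, 4, 2, 5
Rank species: 1, 4, 3, 2, 5
d = rank(density) − rank(species): 0, -1, 1, 0, 0; Σd² = 2
ρ = 1 − 6Σd² / [n(n²−1)] = 1 − 6×2 / (5×24) = 1 − 12/120 ≈ 0.900

0.900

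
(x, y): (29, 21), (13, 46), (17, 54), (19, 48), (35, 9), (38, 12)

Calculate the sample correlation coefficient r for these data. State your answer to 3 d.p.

n = 6, Σx = 151, Σy = 190, Σx² = 4329, Σy² = 8002, Σxy = 3808
nΣxy − ΣxΣy = 22848 − 28690 = -5842
nΣx² − (Σx)² = 25974 − 22801 = 3173; nΣy² − (Σy)² = 48012 − 36100 = 11912
r = -5842 / √(3173 × 11912) = -5842 / 6147.9083 ≈ -0.950

-0.950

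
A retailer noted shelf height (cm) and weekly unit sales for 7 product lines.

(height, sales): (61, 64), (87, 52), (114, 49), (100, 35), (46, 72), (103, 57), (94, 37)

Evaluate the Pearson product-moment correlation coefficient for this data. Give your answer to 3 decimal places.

-0.740

n = 7, Σx = 605, Σy = 366, Σx² = 55847, Σy² = 20228, Σxy = 30175
nΣxy − ΣxΣy = 211225 − 221430 = -10205
nΣx² − (Σx)² = 390929 − 366025 = 24904; nΣy² − (Σy)² = 141596 − 133956 = 7640
r = -10205 / √(24904 × 7640) = -10205 / 13793.7145 ≈ -0.740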